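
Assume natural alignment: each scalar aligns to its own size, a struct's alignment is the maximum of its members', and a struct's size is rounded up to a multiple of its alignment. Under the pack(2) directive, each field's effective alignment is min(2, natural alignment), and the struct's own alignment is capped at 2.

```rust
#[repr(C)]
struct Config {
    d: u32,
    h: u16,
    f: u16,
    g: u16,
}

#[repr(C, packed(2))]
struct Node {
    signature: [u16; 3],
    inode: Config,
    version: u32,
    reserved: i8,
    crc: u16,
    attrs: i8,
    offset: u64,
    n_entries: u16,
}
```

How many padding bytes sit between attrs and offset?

1

Config: @0: d [4B, align 4] → 4; @4: h [2B, align 2] → 6; @6: f [2B, align 2] → 8; @8: g [2B, align 2] → 10; +2 tail pad (align 4); size 12, align 4
@0: signature [6B, align 2] → 6
@6: inode [12B, align 2] → 18
@18: version [4B, align 2] → 22
@22: reserved [1B, align 1] → 23
+1 pad (align 2)
@24: crc [2B, align 2] → 26
@26: attrs [1B, align 1] → 27
+1 pad (align 2)
@28: offset [8B, align 2] → 36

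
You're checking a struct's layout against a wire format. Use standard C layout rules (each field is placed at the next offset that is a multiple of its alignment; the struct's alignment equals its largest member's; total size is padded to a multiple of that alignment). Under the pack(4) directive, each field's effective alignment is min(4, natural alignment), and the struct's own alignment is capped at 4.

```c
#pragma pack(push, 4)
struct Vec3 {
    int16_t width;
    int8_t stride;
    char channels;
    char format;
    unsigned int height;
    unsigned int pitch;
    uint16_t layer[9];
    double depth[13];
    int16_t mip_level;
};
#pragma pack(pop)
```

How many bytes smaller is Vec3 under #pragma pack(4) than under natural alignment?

8

natural layout:
  @0: width [2B, align 2] → 2
  @2: stride [1B, align 1] → 3
  @3: channels [1B, align 1] → 4
  @4: format [1B, align 1] → 5
  +3 pad (align 4)
  @8: height [4B, align 4] → 12
  @12: pitch [4B, align 4] → 16
  @16: layer [18B, align 2] → 34
  +6 pad (align 8)
  @40: depth [104B, align 8] → 144
  @144: mip_level [2B, align 2] → 146
  +6 tail pad (align 8)
  size 152, align 8
packed(4) layout:
  @0: width [2B, align 2] → 2
  @2: stride [1B, align 1] → 3
  @3: channels [1B, align 1] → 4
  @4: format [1B, align 1] → 5
  +3 pad (align 4)
  @8: height [4B, align 4] → 12
  @12: pitch [4B, align 4] → 16
  @16: layer [18B, align 2] → 34
  +2 pad (align 4)
  @36: depth [104B, align 4] → 140
  @140: mip_level [2B, align 2] → 142
  +2 tail pad (align 4)
  size 144, align 4
152 − 144 = 8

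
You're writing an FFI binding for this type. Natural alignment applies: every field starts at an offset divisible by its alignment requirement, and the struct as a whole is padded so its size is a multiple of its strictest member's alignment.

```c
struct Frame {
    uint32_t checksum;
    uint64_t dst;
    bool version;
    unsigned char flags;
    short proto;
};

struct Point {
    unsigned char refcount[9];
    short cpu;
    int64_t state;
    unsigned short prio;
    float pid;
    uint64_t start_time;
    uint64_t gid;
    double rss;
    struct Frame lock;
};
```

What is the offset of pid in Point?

Frame: 0..4  checksum  (4B, 4-aligned); 4..8  -- padding (4B); 8..16  dst  (8B, 8-aligned); 16..17  version  (1B, 1-aligned); 17..18  flags  (1B, 1-aligned); 18..20  proto  (2B, 2-aligned); 20..24  -- tail padding (4B); sizeof = 24, alignof = 8
0..9  refcount  (9B, 1-aligned)
9..10  -- padding (1B)
10..12  cpu  (2B, 2-aligned)
12..16  -- padding (4B)
16..24  state  (8B, 8-aligned)
24..26  prio  (2B, 2-aligned)
26..28  -- padding (2B)
28..32  pid  (4B, 4-aligned)

28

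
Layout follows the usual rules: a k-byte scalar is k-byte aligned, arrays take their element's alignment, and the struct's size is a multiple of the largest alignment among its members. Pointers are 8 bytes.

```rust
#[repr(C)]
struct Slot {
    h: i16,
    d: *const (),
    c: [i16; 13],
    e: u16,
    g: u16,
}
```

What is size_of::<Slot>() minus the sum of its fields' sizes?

@0: h [2B, align 2] → 2
+6 pad (align 8)
@8: d [8B, align 8] → 16
@16: c [26B, align 2] → 42
@42: e [2B, align 2] → 44
@44: g [2B, align 2] → 46
+2 tail pad (align 8)
size 48, align 8
data bytes 40, size 48 → padding 8

8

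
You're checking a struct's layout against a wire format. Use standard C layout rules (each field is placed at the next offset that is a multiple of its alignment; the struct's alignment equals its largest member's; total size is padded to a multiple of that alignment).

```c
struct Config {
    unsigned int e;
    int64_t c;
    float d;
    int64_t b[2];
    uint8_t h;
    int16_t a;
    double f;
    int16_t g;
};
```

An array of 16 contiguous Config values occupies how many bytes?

1024

e at 0 (size 4, align 4) → ends 4
pad 4 to align 8 for c
c at 8 (size 8, align 8) → ends 16
d at 16 (size 4, align 4) → ends 20
pad 4 to align 8 for b
b at 24 (size 16, align 8) → ends 40
h at 40 (size 1, align 1) → ends 41
pad 1 to align 2 for a
a at 42 (size 2, align 2) → ends 44
pad 4 to align 8 for f
f at 48 (size 8, align 8) → ends 56
g at 56 (size 2, align 2) → ends 58
tail pad 6 to reach multiple of 8
total 64 bytes, alignment 8
array of 16: 16 × 64 = 1024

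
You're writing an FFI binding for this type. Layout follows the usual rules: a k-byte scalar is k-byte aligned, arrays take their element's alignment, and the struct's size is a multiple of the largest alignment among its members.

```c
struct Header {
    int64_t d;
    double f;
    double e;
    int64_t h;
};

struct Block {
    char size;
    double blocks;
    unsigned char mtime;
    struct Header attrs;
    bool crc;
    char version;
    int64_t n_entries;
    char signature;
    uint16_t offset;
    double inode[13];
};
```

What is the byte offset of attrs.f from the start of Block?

Header: 0..8  d  (8B, 8-aligned); 8..16  f  (8B, 8-aligned); 16..24  e  (8B, 8-aligned); 24..32  h  (8B, 8-aligned); sizeof = 32, alignof = 8
0..1  size  (1B, 1-aligned)
1..8  -- padding (7B)
8..16  blocks  (8B, 8-aligned)
16..17  mtime  (1B, 1-aligned)
17..24  -- padding (7B)
24..56  attrs  (32B, 8-aligned)
within Header: f at 8
24 + 8 = 32

32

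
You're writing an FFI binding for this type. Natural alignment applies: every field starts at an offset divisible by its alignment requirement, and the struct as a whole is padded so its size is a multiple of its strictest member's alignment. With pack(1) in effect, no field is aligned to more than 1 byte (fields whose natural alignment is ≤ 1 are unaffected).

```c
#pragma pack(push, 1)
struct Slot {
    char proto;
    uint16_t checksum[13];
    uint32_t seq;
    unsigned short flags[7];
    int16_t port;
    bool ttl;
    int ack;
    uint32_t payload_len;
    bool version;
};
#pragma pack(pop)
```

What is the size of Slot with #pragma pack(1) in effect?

57

proto at 0 (size 1, align 1) → ends 1
checksum at 1 (size 26, align 1) → ends 27
seq at 27 (size 4, align 1) → ends 31
flags at 31 (size 14, align 1) → ends 45
port at 45 (size 2, align 1) → ends 47
ttl at 47 (size 1, align 1) → ends 48
ack at 48 (size 4, align 1) → ends 52
payload_len at 52 (size 4, align 1) → ends 56
version at 56 (size 1, align 1) → ends 57
total 57 bytes, alignment 1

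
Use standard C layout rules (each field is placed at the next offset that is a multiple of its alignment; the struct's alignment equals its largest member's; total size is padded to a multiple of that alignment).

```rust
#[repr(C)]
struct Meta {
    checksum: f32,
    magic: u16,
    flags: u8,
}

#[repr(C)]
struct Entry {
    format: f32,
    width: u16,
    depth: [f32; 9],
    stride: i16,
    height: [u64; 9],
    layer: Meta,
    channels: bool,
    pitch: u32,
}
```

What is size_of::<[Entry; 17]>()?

2312

Meta: checksum at 0 (size 4, align 4) → ends 4; magic at 4 (size 2, align 2) → ends 6; flags at 6 (size 1, align 1) → ends 7; tail pad 1 to reach multiple of 4; total 8 bytes, alignment 4
format at 0 (size 4, align 4) → ends 4
width at 4 (size 2, align 2) → ends 6
pad 2 to align 4 for depth
depth at 8 (size 36, align 4) → ends 44
stride at 44 (size 2, align 2) → ends 46
pad 2 to align 8 for height
height at 48 (size 72, align 8) → ends 120
layer at 120 (size 8, align 4) → ends 128
channels at 128 (size 1, align 1) → ends 129
pad 3 to align 4 for pitch
pitch at 132 (size 4, align 4) → ends 136
total 136 bytes, alignment 8
array of 17: 17 × 136 = 2312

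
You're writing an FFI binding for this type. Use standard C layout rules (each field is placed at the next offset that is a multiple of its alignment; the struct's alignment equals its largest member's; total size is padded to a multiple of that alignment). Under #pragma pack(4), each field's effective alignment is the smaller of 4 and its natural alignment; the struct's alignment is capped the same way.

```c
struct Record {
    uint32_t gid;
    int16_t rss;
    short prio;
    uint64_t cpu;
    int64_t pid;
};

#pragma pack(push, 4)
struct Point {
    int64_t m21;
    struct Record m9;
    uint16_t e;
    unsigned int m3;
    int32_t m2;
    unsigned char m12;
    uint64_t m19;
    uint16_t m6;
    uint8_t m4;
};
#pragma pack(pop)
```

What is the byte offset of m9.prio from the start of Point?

14

Record: @0: gid [4B, align 4] → 4; @4: rss [2B, align 2] → 6; @6: prio [2B, align 2] → 8; @8: cpu [8B, align 8] → 16; @16: pid [8B, align 8] → 24; size 24, align 8
@0: m21 [8B, align 4] → 8
@8: m9 [24B, align 4] → 32
within Record: prio at 6
8 + 6 = 14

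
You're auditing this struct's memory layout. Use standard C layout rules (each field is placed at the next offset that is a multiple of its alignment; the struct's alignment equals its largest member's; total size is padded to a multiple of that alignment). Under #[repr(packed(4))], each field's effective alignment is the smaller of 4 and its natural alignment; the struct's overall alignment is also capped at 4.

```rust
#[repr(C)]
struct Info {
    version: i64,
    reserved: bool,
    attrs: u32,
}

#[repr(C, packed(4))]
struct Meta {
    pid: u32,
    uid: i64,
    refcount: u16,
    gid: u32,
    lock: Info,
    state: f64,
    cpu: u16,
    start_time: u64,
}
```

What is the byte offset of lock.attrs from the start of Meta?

Info: 0..8  version  (8B, 8-aligned); 8..9  reserved  (1B, 1-aligned); 9..12  -- padding (3B); 12..16  attrs  (4B, 4-aligned); sizeof = 16, alignof = 8
0..4  pid  (4B, 4-aligned)
4..12  uid  (8B, 4-aligned)
12..14  refcount  (2B, 2-aligned)
14..16  -- padding (2B)
16..20  gid  (4B, 4-aligned)
20..36  lock  (16B, 4-aligned)
within Info: attrs at 12
20 + 12 = 32

32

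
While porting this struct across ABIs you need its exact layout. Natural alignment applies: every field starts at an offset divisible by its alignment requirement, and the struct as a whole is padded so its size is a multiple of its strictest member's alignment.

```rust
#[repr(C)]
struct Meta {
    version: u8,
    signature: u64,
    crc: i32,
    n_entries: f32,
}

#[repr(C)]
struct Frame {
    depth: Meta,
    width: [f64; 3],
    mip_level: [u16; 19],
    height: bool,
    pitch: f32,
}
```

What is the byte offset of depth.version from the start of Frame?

0

Meta: @0: version [1B, align 1] → 1; +7 pad (align 8); @8: signature [8B, align 8] → 16; @16: crc [4B, align 4] → 20; @20: n_entries [4B, align 4] → 24; size 24, align 8
@0: depth [24B, align 8] → 24
within Meta: version at 0
0 + 0 = 0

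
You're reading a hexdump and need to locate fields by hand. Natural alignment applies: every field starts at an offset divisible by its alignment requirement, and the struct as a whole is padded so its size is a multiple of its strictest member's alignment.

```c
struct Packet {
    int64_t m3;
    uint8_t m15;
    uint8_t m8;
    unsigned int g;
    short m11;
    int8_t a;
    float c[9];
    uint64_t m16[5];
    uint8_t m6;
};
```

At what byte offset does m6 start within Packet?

m3 at 0 (size 8, align 8) → ends 8
m15 at 8 (size 1, align 1) → ends 9
m8 at 9 (size 1, align 1) → ends 10
pad 2 to align 4 for g
g at 12 (size 4, align 4) → ends 16
m11 at 16 (size 2, align 2) → ends 18
a at 18 (size 1, align 1) → ends 19
pad 1 to align 4 for c
c at 20 (size 36, align 4) → ends 56
m16 at 56 (size 40, align 8) → ends 96
m6 at 96 (size 1, align 1) → ends 97

96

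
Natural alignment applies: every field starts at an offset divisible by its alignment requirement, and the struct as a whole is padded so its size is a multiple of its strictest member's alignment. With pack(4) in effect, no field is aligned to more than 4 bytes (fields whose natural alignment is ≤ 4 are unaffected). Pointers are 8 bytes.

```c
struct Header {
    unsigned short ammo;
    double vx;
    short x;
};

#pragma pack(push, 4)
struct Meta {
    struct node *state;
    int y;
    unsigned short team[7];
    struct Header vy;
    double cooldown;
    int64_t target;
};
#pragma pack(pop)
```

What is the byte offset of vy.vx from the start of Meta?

36

Header: 0..2  ammo  (2B, 2-aligned); 2..8  -- padding (6B); 8..16  vx  (8B, 8-aligned); 16..18  x  (2B, 2-aligned); 18..24  -- tail padding (6B); sizeof = 24, alignof = 8
0..8  state  (8B, 4-aligned)
8..12  y  (4B, 4-aligned)
12..26  team  (14B, 2-aligned)
26..28  -- padding (2B)
28..52  vy  (24B, 4-aligned)
within Header: vx at 8
28 + 8 = 36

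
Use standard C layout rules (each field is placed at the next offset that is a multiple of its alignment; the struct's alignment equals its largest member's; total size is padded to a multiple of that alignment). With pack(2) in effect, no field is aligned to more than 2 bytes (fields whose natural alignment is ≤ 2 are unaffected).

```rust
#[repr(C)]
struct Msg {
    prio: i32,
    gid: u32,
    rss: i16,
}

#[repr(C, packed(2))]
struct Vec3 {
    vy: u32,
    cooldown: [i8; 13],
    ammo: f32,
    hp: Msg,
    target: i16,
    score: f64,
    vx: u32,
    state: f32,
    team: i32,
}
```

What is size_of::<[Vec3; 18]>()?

Msg: 0..4  prio  (4B, 4-aligned); 4..8  gid  (4B, 4-aligned); 8..10  rss  (2B, 2-aligned); 10..12  -- tail padding (2B); sizeof = 12, alignof = 4
0..4  vy  (4B, 2-aligned)
4..17  cooldown  (13B, 1-aligned)
17..18  -- padding (1B)
18..22  ammo  (4B, 2-aligned)
22..34  hp  (12B, 2-aligned)
34..36  target  (2B, 2-aligned)
36..44  score  (8B, 2-aligned)
44..48  vx  (4B, 2-aligned)
48..52  state  (4B, 2-aligned)
52..56  team  (4B, 2-aligned)
sizeof = 56, alignof = 2
array of 18: 18 × 56 = 1008

1008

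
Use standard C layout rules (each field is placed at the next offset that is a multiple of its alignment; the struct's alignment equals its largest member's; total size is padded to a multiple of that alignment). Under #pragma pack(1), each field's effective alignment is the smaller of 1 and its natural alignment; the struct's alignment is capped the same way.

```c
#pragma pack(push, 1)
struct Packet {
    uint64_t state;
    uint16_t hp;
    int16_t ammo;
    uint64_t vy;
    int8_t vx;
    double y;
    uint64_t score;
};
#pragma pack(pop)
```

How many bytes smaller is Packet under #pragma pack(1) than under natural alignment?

natural layout:
  0..8  state  (8B, 8-aligned)
  8..10  hp  (2B, 2-aligned)
  10..12  ammo  (2B, 2-aligned)
  12..16  -- padding (4B)
  16..24  vy  (8B, 8-aligned)
  24..25  vx  (1B, 1-aligned)
  25..32  -- padding (7B)
  32..40  y  (8B, 8-aligned)
  40..48  score  (8B, 8-aligned)
  sizeof = 48, alignof = 8
packed(1) layout:
  0..8  state  (8B, 1-aligned)
  8..10  hp  (2B, 1-aligned)
  10..12  ammo  (2B, 1-aligned)
  12..20  vy  (8B, 1-aligned)
  20..21  vx  (1B, 1-aligned)
  21..29  y  (8B, 1-aligned)
  29..37  score  (8B, 1-aligned)
  sizeof = 37, alignof = 1
48 − 37 = 11

11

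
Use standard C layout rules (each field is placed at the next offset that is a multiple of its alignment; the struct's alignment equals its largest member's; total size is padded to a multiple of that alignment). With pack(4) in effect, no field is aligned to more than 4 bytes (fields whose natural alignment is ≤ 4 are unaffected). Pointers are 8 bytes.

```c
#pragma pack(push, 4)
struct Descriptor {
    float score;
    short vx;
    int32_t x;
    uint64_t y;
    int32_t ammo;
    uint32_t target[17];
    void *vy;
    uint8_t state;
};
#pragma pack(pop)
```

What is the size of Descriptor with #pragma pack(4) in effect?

score at 0 (size 4, align 4) → ends 4
vx at 4 (size 2, align 2) → ends 6
pad 2 to align 4 for x
x at 8 (size 4, align 4) → ends 12
y at 12 (size 8, align 4) → ends 20
ammo at 20 (size 4, align 4) → ends 24
target at 24 (size 68, align 4) → ends 92
vy at 92 (size 8, align 4) → ends 100
state at 100 (size 1, align 1) → ends 101
tail pad 3 to reach multiple of 4
total 104 bytes, alignment 4

104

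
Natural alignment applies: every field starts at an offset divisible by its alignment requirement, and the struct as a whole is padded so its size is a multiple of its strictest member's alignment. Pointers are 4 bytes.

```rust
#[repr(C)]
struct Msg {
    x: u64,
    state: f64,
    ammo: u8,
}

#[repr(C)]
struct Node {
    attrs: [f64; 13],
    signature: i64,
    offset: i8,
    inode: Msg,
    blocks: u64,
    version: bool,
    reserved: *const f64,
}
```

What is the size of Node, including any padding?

Msg: x at 0 (size 8, align 8) → ends 8; state at 8 (size 8, align 8) → ends 16; ammo at 16 (size 1, align 1) → ends 17; tail pad 7 to reach multiple of 8; total 24 bytes, alignment 8
attrs at 0 (size 104, align 8) → ends 104
signature at 104 (size 8, align 8) → ends 112
offset at 112 (size 1, align 1) → ends 113
pad 7 to align 8 for inode
inode at 120 (size 24, align 8) → ends 144
blocks at 144 (size 8, align 8) → ends 152
version at 152 (size 1, align 1) → ends 153
pad 3 to align 4 for reserved
reserved at 156 (size 4, align 4) → ends 160
total 160 bytes, alignment 8

160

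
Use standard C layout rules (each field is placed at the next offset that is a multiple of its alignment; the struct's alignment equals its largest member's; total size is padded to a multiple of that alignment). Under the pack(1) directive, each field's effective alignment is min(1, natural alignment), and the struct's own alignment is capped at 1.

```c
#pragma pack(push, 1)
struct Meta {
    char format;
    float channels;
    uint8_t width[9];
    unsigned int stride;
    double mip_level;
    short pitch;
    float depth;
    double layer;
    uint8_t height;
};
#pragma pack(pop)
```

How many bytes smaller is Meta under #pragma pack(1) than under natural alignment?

natural layout:
  format at 0 (size 1, align 1) → ends 1
  pad 3 to align 4 for channels
  channels at 4 (size 4, align 4) → ends 8
  width at 8 (size 9, align 1) → ends 17
  pad 3 to align 4 for stride
  stride at 20 (size 4, align 4) → ends 24
  mip_level at 24 (size 8, align 8) → ends 32
  pitch at 32 (size 2, align 2) → ends 34
  pad 2 to align 4 for depth
  depth at 36 (size 4, align 4) → ends 40
  layer at 40 (size 8, align 8) → ends 48
  height at 48 (size 1, align 1) → ends 49
  tail pad 7 to reach multiple of 8
  total 56 bytes, alignment 8
packed(1) layout:
  format at 0 (size 1, align 1) → ends 1
  channels at 1 (size 4, align 1) → ends 5
  width at 5 (size 9, align 1) → ends 14
  stride at 14 (size 4, align 1) → ends 18
  mip_level at 18 (size 8, align 1) → ends 26
  pitch at 26 (size 2, align 1) → ends 28
  depth at 28 (size 4, align 1) → ends 32
  layer at 32 (size 8, align 1) → ends 40
  height at 40 (size 1, align 1) → ends 41
  total 41 bytes, alignment 1
56 − 41 = 15

15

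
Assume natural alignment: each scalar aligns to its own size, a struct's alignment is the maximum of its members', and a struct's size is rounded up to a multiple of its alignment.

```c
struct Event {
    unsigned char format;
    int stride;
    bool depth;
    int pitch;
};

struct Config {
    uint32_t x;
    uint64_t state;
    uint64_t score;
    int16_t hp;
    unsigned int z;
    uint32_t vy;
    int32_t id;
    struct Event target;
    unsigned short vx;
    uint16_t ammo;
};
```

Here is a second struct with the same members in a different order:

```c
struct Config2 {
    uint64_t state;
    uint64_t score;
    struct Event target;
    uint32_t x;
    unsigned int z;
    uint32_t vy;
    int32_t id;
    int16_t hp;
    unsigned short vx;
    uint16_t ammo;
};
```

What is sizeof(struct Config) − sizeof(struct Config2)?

8

Event: @0: format [1B, align 1] → 1; +3 pad (align 4); @4: stride [4B, align 4] → 8; @8: depth [1B, align 1] → 9; +3 pad (align 4); @12: pitch [4B, align 4] → 16; size 16, align 4
@0: x [4B, align 4] → 4
+4 pad (align 8)
@8: state [8B, align 8] → 16
@16: score [8B, align 8] → 24
@24: hp [2B, align 2] → 26
+2 pad (align 4)
@28: z [4B, align 4] → 32
@32: vy [4B, align 4] → 36
@36: id [4B, align 4] → 40
@40: target [16B, align 4] → 56
@56: vx [2B, align 2] → 58
@58: ammo [2B, align 2] → 60
+4 tail pad (align 8)
size 64, align 8
— Config2 —
@0: state [8B, align 8] → 8
@8: score [8B, align 8] → 16
@16: target [16B, align 4] → 32
@32: x [4B, align 4] → 36
@36: z [4B, align 4] → 40
@40: vy [4B, align 4] → 44
@44: id [4B, align 4] → 48
@48: hp [2B, align 2] → 50
@50: vx [2B, align 2] → 52
@52: ammo [2B, align 2] → 54
+2 tail pad (align 8)
size 56, align 8
64 − 56 = 8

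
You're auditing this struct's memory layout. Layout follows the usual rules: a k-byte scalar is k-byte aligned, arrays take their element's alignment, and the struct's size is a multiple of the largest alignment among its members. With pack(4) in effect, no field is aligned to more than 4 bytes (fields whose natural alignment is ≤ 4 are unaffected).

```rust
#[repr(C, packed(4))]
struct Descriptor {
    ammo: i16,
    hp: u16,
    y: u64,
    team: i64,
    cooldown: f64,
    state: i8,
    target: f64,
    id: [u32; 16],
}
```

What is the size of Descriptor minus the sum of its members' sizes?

3

ammo at 0 (size 2, align 2) → ends 2
hp at 2 (size 2, align 2) → ends 4
y at 4 (size 8, align 4) → ends 12
team at 12 (size 8, align 4) → ends 20
cooldown at 20 (size 8, align 4) → ends 28
state at 28 (size 1, align 1) → ends 29
pad 3 to align 4 for target
target at 32 (size 8, align 4) → ends 40
id at 40 (size 64, align 4) → ends 104
total 104 bytes, alignment 4
data bytes 101, size 104 → padding 3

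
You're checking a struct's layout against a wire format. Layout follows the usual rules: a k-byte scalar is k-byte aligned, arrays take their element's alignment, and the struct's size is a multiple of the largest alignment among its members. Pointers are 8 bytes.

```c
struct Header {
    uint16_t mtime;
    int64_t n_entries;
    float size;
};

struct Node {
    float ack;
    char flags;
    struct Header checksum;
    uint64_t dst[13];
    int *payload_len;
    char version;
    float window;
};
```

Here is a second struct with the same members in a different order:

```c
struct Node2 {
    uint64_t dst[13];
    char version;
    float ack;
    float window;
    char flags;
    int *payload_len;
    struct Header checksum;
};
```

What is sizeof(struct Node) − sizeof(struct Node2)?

Header: @0: mtime [2B, align 2] → 2; +6 pad (align 8); @8: n_entries [8B, align 8] → 16; @16: size [4B, align 4] → 20; +4 tail pad (align 8); size 24, align 8
@0: ack [4B, align 4] → 4
@4: flags [1B, align 1] → 5
+3 pad (align 8)
@8: checksum [24B, align 8] → 32
@32: dst [104B, align 8] → 136
@136: payload_len [8B, align 8] → 144
@144: version [1B, align 1] → 145
+3 pad (align 4)
@148: window [4B, align 4] → 152
size 152, align 8
— Node2 —
@0: dst [104B, align 8] → 104
@104: version [1B, align 1] → 105
+3 pad (align 4)
@108: ack [4B, align 4] → 112
@112: window [4B, align 4] → 116
@116: flags [1B, align 1] → 117
+3 pad (align 8)
@120: payload_len [8B, align 8] → 128
@128: checksum [24B, align 8] → 152
size 152, align 8
152 − 152 = 0

0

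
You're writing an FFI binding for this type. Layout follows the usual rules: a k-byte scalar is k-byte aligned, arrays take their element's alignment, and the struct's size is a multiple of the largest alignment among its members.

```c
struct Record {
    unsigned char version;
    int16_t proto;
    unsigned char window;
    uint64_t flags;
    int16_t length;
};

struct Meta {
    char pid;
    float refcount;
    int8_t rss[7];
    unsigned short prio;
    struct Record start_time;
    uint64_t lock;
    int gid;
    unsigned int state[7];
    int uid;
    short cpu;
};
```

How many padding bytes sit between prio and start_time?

6

Record: @0: version [1B, align 1] → 1; +1 pad (align 2); @2: proto [2B, align 2] → 4; @4: window [1B, align 1] → 5; +3 pad (align 8); @8: flags [8B, align 8] → 16; @16: length [2B, align 2] → 18; +6 tail pad (align 8); size 24, align 8
@0: pid [1B, align 1] → 1
+3 pad (align 4)
@4: refcount [4B, align 4] → 8
@8: rss [7B, align 1] → 15
+1 pad (align 2)
@16: prio [2B, align 2] → 18
+6 pad (align 8)
@24: start_time [24B, align 8] → 48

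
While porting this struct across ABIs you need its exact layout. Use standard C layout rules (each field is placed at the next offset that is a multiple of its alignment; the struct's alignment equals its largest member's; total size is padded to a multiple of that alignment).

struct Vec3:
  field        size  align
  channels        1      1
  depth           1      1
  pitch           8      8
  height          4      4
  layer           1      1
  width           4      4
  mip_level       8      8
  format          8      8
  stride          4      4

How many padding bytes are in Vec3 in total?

17

0..1  channels  (1B, 1-aligned)
1..2  depth  (1B, 1-aligned)
2..8  -- padding (6B)
8..16  pitch  (8B, 8-aligned)
16..20  height  (4B, 4-aligned)
20..21  layer  (1B, 1-aligned)
21..24  -- padding (3B)
24..28  width  (4B, 4-aligned)
28..32  -- padding (4B)
32..40  mip_level  (8B, 8-aligned)
40..48  format  (8B, 8-aligned)
48..52  stride  (4B, 4-aligned)
52..56  -- tail padding (4B)
sizeof = 56, alignof = 8
data bytes 39, size 56 → padding 17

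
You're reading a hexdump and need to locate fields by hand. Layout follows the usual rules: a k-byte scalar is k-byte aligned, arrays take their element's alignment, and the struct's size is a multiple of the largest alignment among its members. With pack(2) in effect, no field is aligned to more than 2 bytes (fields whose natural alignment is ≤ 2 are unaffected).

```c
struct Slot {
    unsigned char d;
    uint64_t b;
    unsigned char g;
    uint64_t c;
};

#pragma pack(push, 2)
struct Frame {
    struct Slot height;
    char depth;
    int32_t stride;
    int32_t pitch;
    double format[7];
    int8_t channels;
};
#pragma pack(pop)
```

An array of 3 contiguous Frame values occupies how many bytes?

300

Slot: @0: d [1B, align 1] → 1; +7 pad (align 8); @8: b [8B, align 8] → 16; @16: g [1B, align 1] → 17; +7 pad (align 8); @24: c [8B, align 8] → 32; size 32, align 8
@0: height [32B, align 2] → 32
@32: depth [1B, align 1] → 33
+1 pad (align 2)
@34: stride [4B, align 2] → 38
@38: pitch [4B, align 2] → 42
@42: format [56B, align 2] → 98
@98: channels [1B, align 1] → 99
+1 tail pad (align 2)
size 100, align 2
array of 3: 3 × 100 = 300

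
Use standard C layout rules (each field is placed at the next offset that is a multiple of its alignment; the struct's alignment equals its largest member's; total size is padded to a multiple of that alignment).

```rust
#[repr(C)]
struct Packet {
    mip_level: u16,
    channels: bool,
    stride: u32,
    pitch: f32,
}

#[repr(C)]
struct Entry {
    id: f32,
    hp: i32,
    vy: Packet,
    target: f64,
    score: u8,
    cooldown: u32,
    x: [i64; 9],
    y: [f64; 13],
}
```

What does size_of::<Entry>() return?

Packet: @0: mip_level [2B, align 2] → 2; @2: channels [1B, align 1] → 3; +1 pad (align 4); @4: stride [4B, align 4] → 8; @8: pitch [4B, align 4] → 12; size 12, align 4
@0: id [4B, align 4] → 4
@4: hp [4B, align 4] → 8
@8: vy [12B, align 4] → 20
+4 pad (align 8)
@24: target [8B, align 8] → 32
@32: score [1B, align 1] → 33
+3 pad (align 4)
@36: cooldown [4B, align 4] → 40
@40: x [72B, align 8] → 112
@112: y [104B, align 8] → 216
size 216, align 8

216 bytes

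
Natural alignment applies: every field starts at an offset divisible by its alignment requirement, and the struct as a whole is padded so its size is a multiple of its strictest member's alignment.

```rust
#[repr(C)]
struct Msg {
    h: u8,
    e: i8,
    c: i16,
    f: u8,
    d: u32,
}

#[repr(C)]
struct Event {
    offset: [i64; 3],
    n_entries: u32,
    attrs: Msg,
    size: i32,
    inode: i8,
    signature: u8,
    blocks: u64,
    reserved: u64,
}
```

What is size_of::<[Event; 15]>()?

Msg: @0: h [1B, align 1] → 1; @1: e [1B, align 1] → 2; @2: c [2B, align 2] → 4; @4: f [1B, align 1] → 5; +3 pad (align 4); @8: d [4B, align 4] → 12; size 12, align 4
@0: offset [24B, align 8] → 24
@24: n_entries [4B, align 4] → 28
@28: attrs [12B, align 4] → 40
@40: size [4B, align 4] → 44
@44: inode [1B, align 1] → 45
@45: signature [1B, align 1] → 46
+2 pad (align 8)
@48: blocks [8B, align 8] → 56
@56: reserved [8B, align 8] → 64
size 64, align 8
array of 15: 15 × 64 = 960

960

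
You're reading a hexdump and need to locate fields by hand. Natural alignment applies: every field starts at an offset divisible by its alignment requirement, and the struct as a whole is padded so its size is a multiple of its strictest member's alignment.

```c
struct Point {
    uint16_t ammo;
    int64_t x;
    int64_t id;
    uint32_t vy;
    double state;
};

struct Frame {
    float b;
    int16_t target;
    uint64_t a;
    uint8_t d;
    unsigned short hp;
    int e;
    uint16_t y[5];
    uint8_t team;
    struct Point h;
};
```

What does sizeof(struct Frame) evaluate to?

Point: ammo at 0 (size 2, align 2) → ends 2; pad 6 to align 8 for x; x at 8 (size 8, align 8) → ends 16; id at 16 (size 8, align 8) → ends 24; vy at 24 (size 4, align 4) → ends 28; pad 4 to align 8 for state; state at 32 (size 8, align 8) → ends 40; total 40 bytes, alignment 8
b at 0 (size 4, align 4) → ends 4
target at 4 (size 2, align 2) → ends 6
pad 2 to align 8 for a
a at 8 (size 8, align 8) → ends 16
d at 16 (size 1, align 1) → ends 17
pad 1 to align 2 for hp
hp at 18 (size 2, align 2) → ends 20
e at 20 (size 4, align 4) → ends 24
y at 24 (size 10, align 2) → ends 34
team at 34 (size 1, align 1) → ends 35
pad 5 to align 8 for h
h at 40 (size 40, align 8) → ends 80
total 80 bytes, alignment 8

80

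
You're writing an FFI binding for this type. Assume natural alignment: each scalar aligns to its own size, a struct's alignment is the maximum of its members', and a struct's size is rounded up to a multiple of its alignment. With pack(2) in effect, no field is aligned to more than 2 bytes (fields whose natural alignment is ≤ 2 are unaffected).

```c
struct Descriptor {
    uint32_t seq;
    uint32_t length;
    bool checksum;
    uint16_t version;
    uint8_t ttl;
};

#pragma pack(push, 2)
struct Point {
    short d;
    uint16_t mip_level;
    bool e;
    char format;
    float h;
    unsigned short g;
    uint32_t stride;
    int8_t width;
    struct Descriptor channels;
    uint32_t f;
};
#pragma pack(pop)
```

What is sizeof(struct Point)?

38 bytes

Descriptor: @0: seq [4B, align 4] → 4; @4: length [4B, align 4] → 8; @8: checksum [1B, align 1] → 9; +1 pad (align 2); @10: version [2B, align 2] → 12; @12: ttl [1B, align 1] → 13; +3 tail pad (align 4); size 16, align 4
@0: d [2B, align 2] → 2
@2: mip_level [2B, align 2] → 4
@4: e [1B, align 1] → 5
@5: format [1B, align 1] → 6
@6: h [4B, align 2] → 10
@10: g [2B, align 2] → 12
@12: stride [4B, align 2] → 16
@16: width [1B, align 1] → 17
+1 pad (align 2)
@18: channels [16B, align 2] → 34
@34: f [4B, align 2] → 38
size 38, align 2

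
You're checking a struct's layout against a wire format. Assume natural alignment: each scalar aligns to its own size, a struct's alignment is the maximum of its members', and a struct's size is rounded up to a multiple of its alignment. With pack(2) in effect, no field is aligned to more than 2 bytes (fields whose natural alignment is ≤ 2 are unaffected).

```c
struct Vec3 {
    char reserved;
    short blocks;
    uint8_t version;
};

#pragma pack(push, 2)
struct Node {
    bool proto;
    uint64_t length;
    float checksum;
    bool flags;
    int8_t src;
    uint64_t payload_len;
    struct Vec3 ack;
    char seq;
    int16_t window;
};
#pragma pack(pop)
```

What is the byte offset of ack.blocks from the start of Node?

26

Vec3: @0: reserved [1B, align 1] → 1; +1 pad (align 2); @2: blocks [2B, align 2] → 4; @4: version [1B, align 1] → 5; +1 tail pad (align 2); size 6, align 2
@0: proto [1B, align 1] → 1
+1 pad (align 2)
@2: length [8B, align 2] → 10
@10: checksum [4B, align 2] → 14
@14: flags [1B, align 1] → 15
@15: src [1B, align 1] → 16
@16: payload_len [8B, align 2] → 24
@24: ack [6B, align 2] → 30
within Vec3: blocks at 2
24 + 2 = 26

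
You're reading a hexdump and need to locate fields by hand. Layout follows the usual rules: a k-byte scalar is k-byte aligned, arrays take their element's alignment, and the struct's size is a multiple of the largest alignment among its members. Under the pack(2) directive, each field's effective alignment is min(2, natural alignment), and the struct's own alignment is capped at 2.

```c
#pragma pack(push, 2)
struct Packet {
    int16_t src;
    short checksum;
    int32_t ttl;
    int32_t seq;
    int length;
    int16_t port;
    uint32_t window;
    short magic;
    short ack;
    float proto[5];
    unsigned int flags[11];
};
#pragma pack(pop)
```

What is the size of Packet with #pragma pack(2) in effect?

src at 0 (size 2, align 2) → ends 2
checksum at 2 (size 2, align 2) → ends 4
ttl at 4 (size 4, align 2) → ends 8
seq at 8 (size 4, align 2) → ends 12
length at 12 (size 4, align 2) → ends 16
port at 16 (size 2, align 2) → ends 18
window at 18 (size 4, align 2) → ends 22
magic at 22 (size 2, align 2) → ends 24
ack at 24 (size 2, align 2) → ends 26
proto at 26 (size 20, align 2) → ends 46
flags at 46 (size 44, align 2) → ends 90
total 90 bytes, alignment 2

90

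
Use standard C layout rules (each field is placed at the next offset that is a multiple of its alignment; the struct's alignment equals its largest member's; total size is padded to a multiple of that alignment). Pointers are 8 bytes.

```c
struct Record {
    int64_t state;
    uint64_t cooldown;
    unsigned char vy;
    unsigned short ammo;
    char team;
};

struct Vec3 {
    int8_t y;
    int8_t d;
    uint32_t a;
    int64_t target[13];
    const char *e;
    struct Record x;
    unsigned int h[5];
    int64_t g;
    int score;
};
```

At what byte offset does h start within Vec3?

Record: 0..8  state  (8B, 8-aligned); 8..16  cooldown  (8B, 8-aligned); 16..17  vy  (1B, 1-aligned); 17..18  -- padding (1B); 18..20  ammo  (2B, 2-aligned); 20..21  team  (1B, 1-aligned); 21..24  -- tail padding (3B); sizeof = 24, alignof = 8
0..1  y  (1B, 1-aligned)
1..2  d  (1B, 1-aligned)
2..4  -- padding (2B)
4..8  a  (4B, 4-aligned)
8..112  target  (104B, 8-aligned)
112..120  e  (8B, 8-aligned)
120..144  x  (24B, 8-aligned)
144..164  h  (20B, 4-aligned)

144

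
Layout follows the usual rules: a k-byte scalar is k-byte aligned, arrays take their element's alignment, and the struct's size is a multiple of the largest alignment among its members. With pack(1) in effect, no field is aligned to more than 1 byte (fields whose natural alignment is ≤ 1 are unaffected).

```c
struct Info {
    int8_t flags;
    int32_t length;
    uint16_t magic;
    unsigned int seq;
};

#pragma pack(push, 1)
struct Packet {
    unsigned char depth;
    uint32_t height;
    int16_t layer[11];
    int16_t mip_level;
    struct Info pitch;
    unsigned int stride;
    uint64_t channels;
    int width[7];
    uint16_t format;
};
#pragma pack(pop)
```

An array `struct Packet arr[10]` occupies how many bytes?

870

Info: flags at 0 (size 1, align 1) → ends 1; pad 3 to align 4 for length; length at 4 (size 4, align 4) → ends 8; magic at 8 (size 2, align 2) → ends 10; pad 2 to align 4 for seq; seq at 12 (size 4, align 4) → ends 16; total 16 bytes, alignment 4
depth at 0 (size 1, align 1) → ends 1
height at 1 (size 4, align 1) → ends 5
layer at 5 (size 22, align 1) → ends 27
mip_level at 27 (size 2, align 1) → ends 29
pitch at 29 (size 16, align 1) → ends 45
stride at 45 (size 4, align 1) → ends 49
channels at 49 (size 8, align 1) → ends 57
width at 57 (size 28, align 1) → ends 85
format at 85 (size 2, align 1) → ends 87
total 87 bytes, alignment 1
array of 10: 10 × 87 = 870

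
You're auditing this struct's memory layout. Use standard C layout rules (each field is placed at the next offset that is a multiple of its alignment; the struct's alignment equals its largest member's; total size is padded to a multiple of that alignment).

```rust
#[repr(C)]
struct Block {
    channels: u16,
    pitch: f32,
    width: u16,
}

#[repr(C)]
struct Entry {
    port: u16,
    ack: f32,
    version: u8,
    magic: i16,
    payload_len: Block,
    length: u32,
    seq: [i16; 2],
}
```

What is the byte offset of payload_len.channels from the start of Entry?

Block: 0..2  channels  (2B, 2-aligned); 2..4  -- padding (2B); 4..8  pitch  (4B, 4-aligned); 8..10  width  (2B, 2-aligned); 10..12  -- tail padding (2B); sizeof = 12, alignof = 4
0..2  port  (2B, 2-aligned)
2..4  -- padding (2B)
4..8  ack  (4B, 4-aligned)
8..9  version  (1B, 1-aligned)
9..10  -- padding (1B)
10..12  magic  (2B, 2-aligned)
12..24  payload_len  (12B, 4-aligned)
within Block: channels at 0
12 + 0 = 12

12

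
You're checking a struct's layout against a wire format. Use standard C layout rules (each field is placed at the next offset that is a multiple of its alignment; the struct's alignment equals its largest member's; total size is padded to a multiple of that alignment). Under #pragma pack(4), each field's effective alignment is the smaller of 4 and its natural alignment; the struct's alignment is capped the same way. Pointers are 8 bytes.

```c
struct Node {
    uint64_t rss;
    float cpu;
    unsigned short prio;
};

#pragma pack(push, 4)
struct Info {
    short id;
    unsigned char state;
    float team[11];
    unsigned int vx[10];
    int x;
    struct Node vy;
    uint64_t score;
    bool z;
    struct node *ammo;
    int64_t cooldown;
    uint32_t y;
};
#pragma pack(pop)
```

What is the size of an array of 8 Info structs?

Node: rss at 0 (size 8, align 8) → ends 8; cpu at 8 (size 4, align 4) → ends 12; prio at 12 (size 2, align 2) → ends 14; tail pad 2 to reach multiple of 8; total 16 bytes, alignment 8
id at 0 (size 2, align 2) → ends 2
state at 2 (size 1, align 1) → ends 3
pad 1 to align 4 for team
team at 4 (size 44, align 4) → ends 48
vx at 48 (size 40, align 4) → ends 88
x at 88 (size 4, align 4) → ends 92
vy at 92 (size 16, align 4) → ends 108
score at 108 (size 8, align 4) → ends 116
z at 116 (size 1, align 1) → ends 117
pad 3 to align 4 for ammo
ammo at 120 (size 8, align 4) → ends 128
cooldown at 128 (size 8, align 4) → ends 136
y at 136 (size 4, align 4) → ends 140
total 140 bytes, alignment 4
array of 8: 8 × 140 = 1120

1120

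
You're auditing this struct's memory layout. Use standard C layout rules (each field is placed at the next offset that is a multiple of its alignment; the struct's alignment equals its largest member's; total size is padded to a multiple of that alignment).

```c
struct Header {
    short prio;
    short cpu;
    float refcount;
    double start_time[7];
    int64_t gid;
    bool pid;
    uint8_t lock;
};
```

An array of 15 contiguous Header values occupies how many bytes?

prio at 0 (size 2, align 2) → ends 2
cpu at 2 (size 2, align 2) → ends 4
refcount at 4 (size 4, align 4) → ends 8
start_time at 8 (size 56, align 8) → ends 64
gid at 64 (size 8, align 8) → ends 72
pid at 72 (size 1, align 1) → ends 73
lock at 73 (size 1, align 1) → ends 74
tail pad 6 to reach multiple of 8
total 80 bytes, alignment 8
array of 15: 15 × 80 = 1200

1200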